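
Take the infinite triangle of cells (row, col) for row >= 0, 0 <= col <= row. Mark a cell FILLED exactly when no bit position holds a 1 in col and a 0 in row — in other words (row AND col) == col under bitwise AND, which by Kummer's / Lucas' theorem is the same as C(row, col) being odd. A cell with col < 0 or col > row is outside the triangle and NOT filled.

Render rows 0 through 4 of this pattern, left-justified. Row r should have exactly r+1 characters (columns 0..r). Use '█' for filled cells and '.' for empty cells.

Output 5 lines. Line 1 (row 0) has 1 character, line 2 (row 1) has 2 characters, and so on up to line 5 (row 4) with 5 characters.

r0=0: █
r1=1: ██
r2=10: █.█
r3=11: ████
r4=100: █...█

Answer: █
██
█.█
████
█...█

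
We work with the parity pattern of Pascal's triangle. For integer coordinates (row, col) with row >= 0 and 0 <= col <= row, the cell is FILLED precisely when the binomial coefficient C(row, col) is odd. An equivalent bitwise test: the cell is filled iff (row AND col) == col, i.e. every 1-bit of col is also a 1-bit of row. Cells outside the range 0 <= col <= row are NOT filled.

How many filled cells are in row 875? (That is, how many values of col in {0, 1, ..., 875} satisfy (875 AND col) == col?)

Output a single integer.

Answer: 128

Derivation:
875 in binary = 1101101011
popcount(875) = number of 1-bits in 1101101011 = 7
A col c satisfies (875 AND c) == c iff every set bit of c is also set in 875; each of the 7 set bits of 875 can independently be on or off in c.
count = 2^7 = 128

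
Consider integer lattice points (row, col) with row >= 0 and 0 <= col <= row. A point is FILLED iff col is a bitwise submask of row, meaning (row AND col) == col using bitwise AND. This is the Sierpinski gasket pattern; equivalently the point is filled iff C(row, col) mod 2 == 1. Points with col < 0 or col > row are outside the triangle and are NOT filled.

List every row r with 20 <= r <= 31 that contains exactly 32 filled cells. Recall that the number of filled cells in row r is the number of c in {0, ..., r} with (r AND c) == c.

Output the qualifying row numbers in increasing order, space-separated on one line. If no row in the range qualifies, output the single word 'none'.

Answer: 31

Derivation:
Row r has 2^popcount(r) filled cells, so we need popcount(r) = log2(32) = 5.
Scan r = 20..31 and keep those with exactly 5 one-bits:
r=20=10100 popcount=2 -> skip
r=21=10101 popcount=3 -> skip
r=22=10110 popcount=3 -> skip
r=23=10111 popcount=4 -> skip
r=24=11000 popcount=2 -> skip
r=25=11001 popcount=3 -> skip
r=26=11010 popcount=3 -> skip
r=27=11011 popcount=4 -> skip
r=28=11100 popcount=3 -> skip
r=29=11101 popcount=4 -> skip
r=30=11110 popcount=4 -> skip
r=31=11111 popcount=5 -> KEEP
Kept rows: 31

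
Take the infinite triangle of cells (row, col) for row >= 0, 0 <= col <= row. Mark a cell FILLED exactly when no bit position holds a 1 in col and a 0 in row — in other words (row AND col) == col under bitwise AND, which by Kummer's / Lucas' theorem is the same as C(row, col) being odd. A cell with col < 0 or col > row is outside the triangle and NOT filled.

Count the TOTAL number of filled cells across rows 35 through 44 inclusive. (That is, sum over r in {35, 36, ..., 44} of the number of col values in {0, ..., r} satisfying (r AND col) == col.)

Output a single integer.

Answer: 88

Derivation:
r35=100011 pc3: +8 =8
r36=100100 pc2: +4 =12
r37=100101 pc3: +8 =20
r38=100110 pc3: +8 =28
r39=100111 pc4: +16 =44
r40=101000 pc2: +4 =48
r41=101001 pc3: +8 =56
r42=101010 pc3: +8 =64
r43=101011 pc4: +16 =80
r44=101100 pc3: +8 =88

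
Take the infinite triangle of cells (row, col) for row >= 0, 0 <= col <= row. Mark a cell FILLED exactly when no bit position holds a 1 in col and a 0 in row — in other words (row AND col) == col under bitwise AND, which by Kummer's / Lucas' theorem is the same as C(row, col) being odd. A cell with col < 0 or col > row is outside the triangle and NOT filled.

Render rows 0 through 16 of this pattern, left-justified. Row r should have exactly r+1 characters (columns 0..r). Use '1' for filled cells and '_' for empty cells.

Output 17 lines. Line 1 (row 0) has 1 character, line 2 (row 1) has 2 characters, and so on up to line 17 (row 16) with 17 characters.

Answer: 1
11
1_1
1111
1___1
11__11
1_1_1_1
11111111
1_______1
11______11
1_1_____1_1
1111____1111
1___1___1___1
11__11__11__11
1_1_1_1_1_1_1_1
1111111111111111
1_______________1

Derivation:
r0=0: 1
r1=1: 11
r2=10: 1_1
r3=11: 1111
r4=100: 1___1
r5=101: 11__11
r6=110: 1_1_1_1
r7=111: 11111111
r8=1000: 1_______1
r9=1001: 11______11
r10=1010: 1_1_____1_1
r11=1011: 1111____1111
r12=1100: 1___1___1___1
r13=1101: 11__11__11__11
r14=1110: 1_1_1_1_1_1_1_1
r15=1111: 1111111111111111
r16=10000: 1_______________1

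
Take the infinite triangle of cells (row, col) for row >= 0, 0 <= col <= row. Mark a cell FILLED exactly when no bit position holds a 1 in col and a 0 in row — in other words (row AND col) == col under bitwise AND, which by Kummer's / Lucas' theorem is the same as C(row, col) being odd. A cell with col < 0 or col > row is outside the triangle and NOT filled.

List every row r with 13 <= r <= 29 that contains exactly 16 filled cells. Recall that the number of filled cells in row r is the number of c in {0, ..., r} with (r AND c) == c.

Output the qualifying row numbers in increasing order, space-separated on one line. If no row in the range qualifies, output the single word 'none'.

Answer: 15 23 27 29

Derivation:
Row r has 2^popcount(r) filled cells, so we need popcount(r) = log2(16) = 4.
Scan r = 13..29 and keep those with exactly 4 one-bits:
r=13=1101 popcount=3 -> skip
r=14=1110 popcount=3 -> skip
r=15=1111 popcount=4 -> KEEP
r=16=10000 popcount=1 -> skip
r=17=10001 popcount=2 -> skip
r=18=10010 popcount=2 -> skip
r=19=10011 popcount=3 -> skip
r=20=10100 popcount=2 -> skip
r=21=10101 popcount=3 -> skip
r=22=10110 popcount=3 -> skip
r=23=10111 popcount=4 -> KEEP
r=24=11000 popcount=2 -> skip
r=25=11001 popcount=3 -> skip
r=26=11010 popcount=3 -> skip
r=27=11011 popcount=4 -> KEEP
r=28=11100 popcount=3 -> skip
r=29=11101 popcount=4 -> KEEP
Kept rows: 15 23 27 29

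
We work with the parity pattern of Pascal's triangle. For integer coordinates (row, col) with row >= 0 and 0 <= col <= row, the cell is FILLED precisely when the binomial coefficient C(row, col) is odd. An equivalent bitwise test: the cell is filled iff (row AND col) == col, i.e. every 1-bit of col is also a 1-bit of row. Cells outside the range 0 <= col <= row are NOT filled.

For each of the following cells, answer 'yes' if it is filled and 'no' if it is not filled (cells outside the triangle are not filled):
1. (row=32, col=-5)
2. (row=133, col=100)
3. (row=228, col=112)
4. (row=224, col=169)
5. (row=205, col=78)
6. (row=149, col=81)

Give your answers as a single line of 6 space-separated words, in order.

Answer: no no no no no no

Derivation:
(32,-5): col outside [0, 32] -> not filled
(133,100): row=0b10000101, col=0b1100100, row AND col = 0b100 = 4; 4 != 100 -> empty
(228,112): row=0b11100100, col=0b1110000, row AND col = 0b1100000 = 96; 96 != 112 -> empty
(224,169): row=0b11100000, col=0b10101001, row AND col = 0b10100000 = 160; 160 != 169 -> empty
(205,78): row=0b11001101, col=0b1001110, row AND col = 0b1001100 = 76; 76 != 78 -> empty
(149,81): row=0b10010101, col=0b1010001, row AND col = 0b10001 = 17; 17 != 81 -> empty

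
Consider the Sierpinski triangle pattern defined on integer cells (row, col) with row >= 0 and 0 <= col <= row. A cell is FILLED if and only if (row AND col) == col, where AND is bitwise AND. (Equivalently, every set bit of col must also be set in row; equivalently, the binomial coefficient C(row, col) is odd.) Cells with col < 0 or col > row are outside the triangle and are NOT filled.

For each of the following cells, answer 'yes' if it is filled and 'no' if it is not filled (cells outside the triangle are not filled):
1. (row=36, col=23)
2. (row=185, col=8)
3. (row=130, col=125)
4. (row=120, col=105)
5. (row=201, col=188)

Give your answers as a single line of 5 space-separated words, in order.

(36,23): row=0b100100, col=0b10111, row AND col = 0b100 = 4; 4 != 23 -> empty
(185,8): row=0b10111001, col=0b1000, row AND col = 0b1000 = 8; 8 == 8 -> filled
(130,125): row=0b10000010, col=0b1111101, row AND col = 0b0 = 0; 0 != 125 -> empty
(120,105): row=0b1111000, col=0b1101001, row AND col = 0b1101000 = 104; 104 != 105 -> empty
(201,188): row=0b11001001, col=0b10111100, row AND col = 0b10001000 = 136; 136 != 188 -> empty

Answer: no yes no no no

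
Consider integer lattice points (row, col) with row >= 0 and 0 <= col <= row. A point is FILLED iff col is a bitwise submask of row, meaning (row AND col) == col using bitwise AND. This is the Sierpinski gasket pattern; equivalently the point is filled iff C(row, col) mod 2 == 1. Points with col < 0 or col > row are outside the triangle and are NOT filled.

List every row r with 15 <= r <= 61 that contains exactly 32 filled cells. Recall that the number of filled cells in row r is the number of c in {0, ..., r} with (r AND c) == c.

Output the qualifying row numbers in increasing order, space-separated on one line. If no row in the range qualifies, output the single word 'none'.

Answer: 31 47 55 59 61

Derivation:
Row r has 2^popcount(r) filled cells, so we need popcount(r) = log2(32) = 5.
Scan r = 15..61 and keep those with exactly 5 one-bits:
r=15=1111 popcount=4 -> skip
r=16=10000 popcount=1 -> skip
r=17=10001 popcount=2 -> skip
r=18=10010 popcount=2 -> skip
r=19=10011 popcount=3 -> skip
r=20=10100 popcount=2 -> skip
r=21=10101 popcount=3 -> skip
r=22=10110 popcount=3 -> skip
r=23=10111 popcount=4 -> skip
r=24=11000 popcount=2 -> skip
r=25=11001 popcount=3 -> skip
r=26=11010 popcount=3 -> skip
r=27=11011 popcount=4 -> skip
r=28=11100 popcount=3 -> skip
r=29=11101 popcount=4 -> skip
r=30=11110 popcount=4 -> skip
r=31=11111 popcount=5 -> KEEP
r=32=100000 popcount=1 -> skip
r=33=100001 popcount=2 -> skip
r=34=100010 popcount=2 -> skip
r=35=100011 popcount=3 -> skip
r=36=100100 popcount=2 -> skip
r=37=100101 popcount=3 -> skip
r=38=100110 popcount=3 -> skip
r=39=100111 popcount=4 -> skip
r=40=101000 popcount=2 -> skip
r=41=101001 popcount=3 -> skip
r=42=101010 popcount=3 -> skip
r=43=101011 popcount=4 -> skip
r=44=101100 popcount=3 -> skip
r=45=101101 popcount=4 -> skip
r=46=101110 popcount=4 -> skip
r=47=101111 popcount=5 -> KEEP
r=48=110000 popcount=2 -> skip
r=49=110001 popcount=3 -> skip
r=50=110010 popcount=3 -> skip
r=51=110011 popcount=4 -> skip
r=52=110100 popcount=3 -> skip
r=53=110101 popcount=4 -> skip
r=54=110110 popcount=4 -> skip
r=55=110111 popcount=5 -> KEEP
r=56=111000 popcount=3 -> skip
r=57=111001 popcount=4 -> skip
r=58=111010 popcount=4 -> skip
r=59=111011 popcount=5 -> KEEP
r=60=111100 popcount=4 -> skip
r=61=111101 popcount=5 -> KEEP
Kept rows: 31 47 55 59 61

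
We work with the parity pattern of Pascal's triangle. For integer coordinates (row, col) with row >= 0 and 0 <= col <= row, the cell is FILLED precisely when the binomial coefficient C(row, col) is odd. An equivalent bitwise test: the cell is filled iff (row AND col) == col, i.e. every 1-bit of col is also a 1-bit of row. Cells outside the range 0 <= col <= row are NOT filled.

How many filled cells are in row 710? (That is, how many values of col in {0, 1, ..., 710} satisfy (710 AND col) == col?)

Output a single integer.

Answer: 32

Derivation:
710 in binary = 1011000110
popcount(710) = number of 1-bits in 1011000110 = 5
A col c satisfies (710 AND c) == c iff every set bit of c is also set in 710; each of the 5 set bits of 710 can independently be on or off in c.
count = 2^5 = 32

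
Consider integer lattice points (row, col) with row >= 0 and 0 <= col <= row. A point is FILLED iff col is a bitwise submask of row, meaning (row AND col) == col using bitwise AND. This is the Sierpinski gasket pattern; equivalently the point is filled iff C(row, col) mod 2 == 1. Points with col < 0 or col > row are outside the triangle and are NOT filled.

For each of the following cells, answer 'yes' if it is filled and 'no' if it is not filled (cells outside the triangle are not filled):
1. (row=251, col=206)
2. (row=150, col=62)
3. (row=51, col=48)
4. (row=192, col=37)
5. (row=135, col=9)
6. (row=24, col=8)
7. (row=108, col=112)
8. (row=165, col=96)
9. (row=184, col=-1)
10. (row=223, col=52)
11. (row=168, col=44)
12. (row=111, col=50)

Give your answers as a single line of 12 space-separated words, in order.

(251,206): row=0b11111011, col=0b11001110, row AND col = 0b11001010 = 202; 202 != 206 -> empty
(150,62): row=0b10010110, col=0b111110, row AND col = 0b10110 = 22; 22 != 62 -> empty
(51,48): row=0b110011, col=0b110000, row AND col = 0b110000 = 48; 48 == 48 -> filled
(192,37): row=0b11000000, col=0b100101, row AND col = 0b0 = 0; 0 != 37 -> empty
(135,9): row=0b10000111, col=0b1001, row AND col = 0b1 = 1; 1 != 9 -> empty
(24,8): row=0b11000, col=0b1000, row AND col = 0b1000 = 8; 8 == 8 -> filled
(108,112): col outside [0, 108] -> not filled
(165,96): row=0b10100101, col=0b1100000, row AND col = 0b100000 = 32; 32 != 96 -> empty
(184,-1): col outside [0, 184] -> not filled
(223,52): row=0b11011111, col=0b110100, row AND col = 0b10100 = 20; 20 != 52 -> empty
(168,44): row=0b10101000, col=0b101100, row AND col = 0b101000 = 40; 40 != 44 -> empty
(111,50): row=0b1101111, col=0b110010, row AND col = 0b100010 = 34; 34 != 50 -> empty

Answer: no no yes no no yes no no no no no no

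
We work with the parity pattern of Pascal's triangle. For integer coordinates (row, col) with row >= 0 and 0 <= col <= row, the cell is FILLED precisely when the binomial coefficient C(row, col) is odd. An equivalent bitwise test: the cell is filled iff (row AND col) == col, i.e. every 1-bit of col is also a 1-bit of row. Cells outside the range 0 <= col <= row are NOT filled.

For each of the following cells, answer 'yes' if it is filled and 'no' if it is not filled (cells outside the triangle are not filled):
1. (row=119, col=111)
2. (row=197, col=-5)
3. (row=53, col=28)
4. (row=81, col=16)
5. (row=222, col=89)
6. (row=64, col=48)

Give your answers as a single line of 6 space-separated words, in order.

Answer: no no no yes no no

Derivation:
(119,111): row=0b1110111, col=0b1101111, row AND col = 0b1100111 = 103; 103 != 111 -> empty
(197,-5): col outside [0, 197] -> not filled
(53,28): row=0b110101, col=0b11100, row AND col = 0b10100 = 20; 20 != 28 -> empty
(81,16): row=0b1010001, col=0b10000, row AND col = 0b10000 = 16; 16 == 16 -> filled
(222,89): row=0b11011110, col=0b1011001, row AND col = 0b1011000 = 88; 88 != 89 -> empty
(64,48): row=0b1000000, col=0b110000, row AND col = 0b0 = 0; 0 != 48 -> empty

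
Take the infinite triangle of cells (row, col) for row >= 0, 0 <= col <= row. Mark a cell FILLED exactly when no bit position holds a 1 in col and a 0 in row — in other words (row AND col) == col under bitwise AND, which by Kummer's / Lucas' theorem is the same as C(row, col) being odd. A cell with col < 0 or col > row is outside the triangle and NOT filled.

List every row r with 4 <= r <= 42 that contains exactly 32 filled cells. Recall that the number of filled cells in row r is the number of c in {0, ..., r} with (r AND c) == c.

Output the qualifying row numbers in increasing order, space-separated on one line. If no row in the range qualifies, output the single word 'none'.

Row r has 2^popcount(r) filled cells, so we need popcount(r) = log2(32) = 5.
Scan r = 4..42 and keep those with exactly 5 one-bits:
r=4=100 popcount=1 -> skip
r=5=101 popcount=2 -> skip
r=6=110 popcount=2 -> skip
r=7=111 popcount=3 -> skip
r=8=1000 popcount=1 -> skip
r=9=1001 popcount=2 -> skip
r=10=1010 popcount=2 -> skip
r=11=1011 popcount=3 -> skip
r=12=1100 popcount=2 -> skip
r=13=1101 popcount=3 -> skip
r=14=1110 popcount=3 -> skip
r=15=1111 popcount=4 -> skip
r=16=10000 popcount=1 -> skip
r=17=10001 popcount=2 -> skip
r=18=10010 popcount=2 -> skip
r=19=10011 popcount=3 -> skip
r=20=10100 popcount=2 -> skip
r=21=10101 popcount=3 -> skip
r=22=10110 popcount=3 -> skip
r=23=10111 popcount=4 -> skip
r=24=11000 popcount=2 -> skip
r=25=11001 popcount=3 -> skip
r=26=11010 popcount=3 -> skip
r=27=11011 popcount=4 -> skip
r=28=11100 popcount=3 -> skip
r=29=11101 popcount=4 -> skip
r=30=11110 popcount=4 -> skip
r=31=11111 popcount=5 -> KEEP
r=32=100000 popcount=1 -> skip
r=33=100001 popcount=2 -> skip
r=34=100010 popcount=2 -> skip
r=35=100011 popcount=3 -> skip
r=36=100100 popcount=2 -> skip
r=37=100101 popcount=3 -> skip
r=38=100110 popcount=3 -> skip
r=39=100111 popcount=4 -> skip
r=40=101000 popcount=2 -> skip
r=41=101001 popcount=3 -> skip
r=42=101010 popcount=3 -> skip
Kept rows: 31

Answer: 31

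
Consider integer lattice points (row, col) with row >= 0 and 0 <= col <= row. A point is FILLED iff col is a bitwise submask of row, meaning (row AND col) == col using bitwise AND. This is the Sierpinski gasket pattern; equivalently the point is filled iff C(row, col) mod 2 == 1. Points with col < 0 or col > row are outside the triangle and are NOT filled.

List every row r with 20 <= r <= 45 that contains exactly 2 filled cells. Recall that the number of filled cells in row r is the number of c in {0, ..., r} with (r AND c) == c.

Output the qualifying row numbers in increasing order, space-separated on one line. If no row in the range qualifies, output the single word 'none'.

Row r has 2^popcount(r) filled cells, so we need popcount(r) = log2(2) = 1.
Scan r = 20..45 and keep those with exactly 1 one-bits:
r=20=10100 popcount=2 -> skip
r=21=10101 popcount=3 -> skip
r=22=10110 popcount=3 -> skip
r=23=10111 popcount=4 -> skip
r=24=11000 popcount=2 -> skip
r=25=11001 popcount=3 -> skip
r=26=11010 popcount=3 -> skip
r=27=11011 popcount=4 -> skip
r=28=11100 popcount=3 -> skip
r=29=11101 popcount=4 -> skip
r=30=11110 popcount=4 -> skip
r=31=11111 popcount=5 -> skip
r=32=100000 popcount=1 -> KEEP
r=33=100001 popcount=2 -> skip
r=34=100010 popcount=2 -> skip
r=35=100011 popcount=3 -> skip
r=36=100100 popcount=2 -> skip
r=37=100101 popcount=3 -> skip
r=38=100110 popcount=3 -> skip
r=39=100111 popcount=4 -> skip
r=40=101000 popcount=2 -> skip
r=41=101001 popcount=3 -> skip
r=42=101010 popcount=3 -> skip
r=43=101011 popcount=4 -> skip
r=44=101100 popcount=3 -> skip
r=45=101101 popcount=4 -> skip
Kept rows: 32

Answer: 32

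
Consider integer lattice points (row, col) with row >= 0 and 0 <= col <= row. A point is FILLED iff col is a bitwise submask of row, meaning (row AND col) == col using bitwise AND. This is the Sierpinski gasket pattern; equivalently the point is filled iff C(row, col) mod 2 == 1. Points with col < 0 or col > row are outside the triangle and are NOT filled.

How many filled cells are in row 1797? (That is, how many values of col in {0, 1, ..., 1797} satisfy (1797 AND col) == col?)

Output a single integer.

Answer: 32

Derivation:
1797 in binary = 11100000101
popcount(1797) = number of 1-bits in 11100000101 = 5
A col c satisfies (1797 AND c) == c iff every set bit of c is also set in 1797; each of the 5 set bits of 1797 can independently be on or off in c.
count = 2^5 = 32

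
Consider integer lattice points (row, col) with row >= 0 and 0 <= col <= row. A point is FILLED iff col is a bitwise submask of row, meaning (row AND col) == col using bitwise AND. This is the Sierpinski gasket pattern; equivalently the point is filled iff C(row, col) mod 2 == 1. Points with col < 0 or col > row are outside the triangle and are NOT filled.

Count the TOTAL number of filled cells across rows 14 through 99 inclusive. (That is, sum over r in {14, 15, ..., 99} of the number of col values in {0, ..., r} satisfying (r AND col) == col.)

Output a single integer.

Answer: 1194

Derivation:
r14=1110 pc3: +8 =8
r15=1111 pc4: +16 =24
r16=10000 pc1: +2 =26
r17=10001 pc2: +4 =30
r18=10010 pc2: +4 =34
r19=10011 pc3: +8 =42
r20=10100 pc2: +4 =46
r21=10101 pc3: +8 =54
r22=10110 pc3: +8 =62
r23=10111 pc4: +16 =78
r24=11000 pc2: +4 =82
r25=11001 pc3: +8 =90
r26=11010 pc3: +8 =98
r27=11011 pc4: +16 =114
r28=11100 pc3: +8 =122
r29=11101 pc4: +16 =138
r30=11110 pc4: +16 =154
r31=11111 pc5: +32 =186
r32=100000 pc1: +2 =188
r33=100001 pc2: +4 =192
r34=100010 pc2: +4 =196
r35=100011 pc3: +8 =204
r36=100100 pc2: +4 =208
r37=100101 pc3: +8 =216
r38=100110 pc3: +8 =224
r39=100111 pc4: +16 =240
r40=101000 pc2: +4 =244
r41=101001 pc3: +8 =252
r42=101010 pc3: +8 =260
r43=101011 pc4: +16 =276
r44=101100 pc3: +8 =284
r45=101101 pc4: +16 =300
r46=101110 pc4: +16 =316
r47=101111 pc5: +32 =348
r48=110000 pc2: +4 =352
r49=110001 pc3: +8 =360
r50=110010 pc3: +8 =368
r51=110011 pc4: +16 =384
r52=110100 pc3: +8 =392
r53=110101 pc4: +16 =408
r54=110110 pc4: +16 =424
r55=110111 pc5: +32 =456
r56=111000 pc3: +8 =464
r57=111001 pc4: +16 =480
r58=111010 pc4: +16 =496
r59=111011 pc5: +32 =528
r60=111100 pc4: +16 =544
r61=111101 pc5: +32 =576
r62=111110 pc5: +32 =608
r63=111111 pc6: +64 =672
r64=1000000 pc1: +2 =674
r65=1000001 pc2: +4 =678
r66=1000010 pc2: +4 =682
r67=1000011 pc3: +8 =690
r68=1000100 pc2: +4 =694
r69=1000101 pc3: +8 =702
r70=1000110 pc3: +8 =710
r71=1000111 pc4: +16 =726
r72=1001000 pc2: +4 =730
r73=1001001 pc3: +8 =738
r74=1001010 pc3: +8 =746
r75=1001011 pc4: +16 =762
r76=1001100 pc3: +8 =770
r77=1001101 pc4: +16 =786
r78=1001110 pc4: +16 =802
r79=1001111 pc5: +32 =834
r80=1010000 pc2: +4 =838
r81=1010001 pc3: +8 =846
r82=1010010 pc3: +8 =854
r83=1010011 pc4: +16 =870
r84=1010100 pc3: +8 =878
r85=1010101 pc4: +16 =894
r86=1010110 pc4: +16 =910
r87=1010111 pc5: +32 =942
r88=1011000 pc3: +8 =950
r89=1011001 pc4: +16 =966
r90=1011010 pc4: +16 =982
r91=1011011 pc5: +32 =1014
r92=1011100 pc4: +16 =1030
r93=1011101 pc5: +32 =1062
r94=1011110 pc5: +32 =1094
r95=1011111 pc6: +64 =1158
r96=1100000 pc2: +4 =1162
r97=1100001 pc3: +8 =1170
r98=1100010 pc3: +8 =1178
r99=1100011 pc4: +16 =1194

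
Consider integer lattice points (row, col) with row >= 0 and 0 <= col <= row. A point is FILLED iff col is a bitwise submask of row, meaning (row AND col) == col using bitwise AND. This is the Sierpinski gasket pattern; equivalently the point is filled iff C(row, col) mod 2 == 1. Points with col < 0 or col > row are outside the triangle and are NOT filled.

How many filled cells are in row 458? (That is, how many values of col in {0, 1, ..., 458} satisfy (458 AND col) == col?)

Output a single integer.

Answer: 32

Derivation:
458 in binary = 111001010
popcount(458) = number of 1-bits in 111001010 = 5
A col c satisfies (458 AND c) == c iff every set bit of c is also set in 458; each of the 5 set bits of 458 can independently be on or off in c.
count = 2^5 = 32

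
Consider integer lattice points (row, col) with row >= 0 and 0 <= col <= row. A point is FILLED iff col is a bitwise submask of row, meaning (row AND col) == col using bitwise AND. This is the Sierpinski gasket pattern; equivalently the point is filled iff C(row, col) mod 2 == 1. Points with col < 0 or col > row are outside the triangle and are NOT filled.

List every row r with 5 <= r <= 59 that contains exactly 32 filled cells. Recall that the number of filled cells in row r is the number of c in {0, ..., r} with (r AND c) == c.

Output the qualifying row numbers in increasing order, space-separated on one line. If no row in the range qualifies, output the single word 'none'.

Answer: 31 47 55 59

Derivation:
Row r has 2^popcount(r) filled cells, so we need popcount(r) = log2(32) = 5.
Scan r = 5..59 and keep those with exactly 5 one-bits:
r=5=101 popcount=2 -> skip
r=6=110 popcount=2 -> skip
r=7=111 popcount=3 -> skip
r=8=1000 popcount=1 -> skip
r=9=1001 popcount=2 -> skip
r=10=1010 popcount=2 -> skip
r=11=1011 popcount=3 -> skip
r=12=1100 popcount=2 -> skip
r=13=1101 popcount=3 -> skip
r=14=1110 popcount=3 -> skip
r=15=1111 popcount=4 -> skip
r=16=10000 popcount=1 -> skip
r=17=10001 popcount=2 -> skip
r=18=10010 popcount=2 -> skip
r=19=10011 popcount=3 -> skip
r=20=10100 popcount=2 -> skip
r=21=10101 popcount=3 -> skip
r=22=10110 popcount=3 -> skip
r=23=10111 popcount=4 -> skip
r=24=11000 popcount=2 -> skip
r=25=11001 popcount=3 -> skip
r=26=11010 popcount=3 -> skip
r=27=11011 popcount=4 -> skip
r=28=11100 popcount=3 -> skip
r=29=11101 popcount=4 -> skip
r=30=11110 popcount=4 -> skip
r=31=11111 popcount=5 -> KEEP
r=32=100000 popcount=1 -> skip
r=33=100001 popcount=2 -> skip
r=34=100010 popcount=2 -> skip
r=35=100011 popcount=3 -> skip
r=36=100100 popcount=2 -> skip
r=37=100101 popcount=3 -> skip
r=38=100110 popcount=3 -> skip
r=39=100111 popcount=4 -> skip
r=40=101000 popcount=2 -> skip
r=41=101001 popcount=3 -> skip
r=42=101010 popcount=3 -> skip
r=43=101011 popcount=4 -> skip
r=44=101100 popcount=3 -> skip
r=45=101101 popcount=4 -> skip
r=46=101110 popcount=4 -> skip
r=47=101111 popcount=5 -> KEEP
r=48=110000 popcount=2 -> skip
r=49=110001 popcount=3 -> skip
r=50=110010 popcount=3 -> skip
r=51=110011 popcount=4 -> skip
r=52=110100 popcount=3 -> skip
r=53=110101 popcount=4 -> skip
r=54=110110 popcount=4 -> skip
r=55=110111 popcount=5 -> KEEP
r=56=111000 popcount=3 -> skip
r=57=111001 popcount=4 -> skip
r=58=111010 popcount=4 -> skip
r=59=111011 popcount=5 -> KEEP
Kept rows: 31 47 55 59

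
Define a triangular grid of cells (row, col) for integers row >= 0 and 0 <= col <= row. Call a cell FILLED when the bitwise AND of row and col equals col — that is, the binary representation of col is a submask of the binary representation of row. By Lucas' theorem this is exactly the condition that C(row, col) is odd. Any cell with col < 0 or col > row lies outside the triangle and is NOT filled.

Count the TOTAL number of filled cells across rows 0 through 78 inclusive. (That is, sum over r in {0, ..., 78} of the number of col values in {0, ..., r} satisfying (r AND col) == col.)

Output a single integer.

r0=0 pc0: +1 =1
r1=1 pc1: +2 =3
r2=10 pc1: +2 =5
r3=11 pc2: +4 =9
r4=100 pc1: +2 =11
r5=101 pc2: +4 =15
r6=110 pc2: +4 =19
r7=111 pc3: +8 =27
r8=1000 pc1: +2 =29
r9=1001 pc2: +4 =33
r10=1010 pc2: +4 =37
r11=1011 pc3: +8 =45
r12=1100 pc2: +4 =49
r13=1101 pc3: +8 =57
r14=1110 pc3: +8 =65
r15=1111 pc4: +16 =81
r16=10000 pc1: +2 =83
r17=10001 pc2: +4 =87
r18=10010 pc2: +4 =91
r19=10011 pc3: +8 =99
r20=10100 pc2: +4 =103
r21=10101 pc3: +8 =111
r22=10110 pc3: +8 =119
r23=10111 pc4: +16 =135
r24=11000 pc2: +4 =139
r25=11001 pc3: +8 =147
r26=11010 pc3: +8 =155
r27=11011 pc4: +16 =171
r28=11100 pc3: +8 =179
r29=11101 pc4: +16 =195
r30=11110 pc4: +16 =211
r31=11111 pc5: +32 =243
r32=100000 pc1: +2 =245
r33=100001 pc2: +4 =249
r34=100010 pc2: +4 =253
r35=100011 pc3: +8 =261
r36=100100 pc2: +4 =265
r37=100101 pc3: +8 =273
r38=100110 pc3: +8 =281
r39=100111 pc4: +16 =297
r40=101000 pc2: +4 =301
r41=101001 pc3: +8 =309
r42=101010 pc3: +8 =317
r43=101011 pc4: +16 =333
r44=101100 pc3: +8 =341
r45=101101 pc4: +16 =357
r46=101110 pc4: +16 =373
r47=101111 pc5: +32 =405
r48=110000 pc2: +4 =409
r49=110001 pc3: +8 =417
r50=110010 pc3: +8 =425
r51=110011 pc4: +16 =441
r52=110100 pc3: +8 =449
r53=110101 pc4: +16 =465
r54=110110 pc4: +16 =481
r55=110111 pc5: +32 =513
r56=111000 pc3: +8 =521
r57=111001 pc4: +16 =537
r58=111010 pc4: +16 =553
r59=111011 pc5: +32 =585
r60=111100 pc4: +16 =601
r61=111101 pc5: +32 =633
r62=111110 pc5: +32 =665
r63=111111 pc6: +64 =729
r64=1000000 pc1: +2 =731
r65=1000001 pc2: +4 =735
r66=1000010 pc2: +4 =739
r67=1000011 pc3: +8 =747
r68=1000100 pc2: +4 =751
r69=1000101 pc3: +8 =759
r70=1000110 pc3: +8 =767
r71=1000111 pc4: +16 =783
r72=1001000 pc2: +4 =787
r73=1001001 pc3: +8 =795
r74=1001010 pc3: +8 =803
r75=1001011 pc4: +16 =819
r76=1001100 pc3: +8 =827
r77=1001101 pc4: +16 =843
r78=1001110 pc4: +16 =859

Answer: 859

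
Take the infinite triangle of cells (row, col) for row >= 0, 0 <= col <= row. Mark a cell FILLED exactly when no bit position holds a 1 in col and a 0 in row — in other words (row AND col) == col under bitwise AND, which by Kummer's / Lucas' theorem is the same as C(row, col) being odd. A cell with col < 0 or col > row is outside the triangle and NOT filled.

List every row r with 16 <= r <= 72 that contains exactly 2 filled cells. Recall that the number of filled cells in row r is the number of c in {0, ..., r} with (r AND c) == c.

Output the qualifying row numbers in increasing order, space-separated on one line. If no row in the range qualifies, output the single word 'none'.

Answer: 16 32 64

Derivation:
Row r has 2^popcount(r) filled cells, so we need popcount(r) = log2(2) = 1.
Scan r = 16..72 and keep those with exactly 1 one-bits:
r=16=10000 popcount=1 -> KEEP
r=17=10001 popcount=2 -> skip
r=18=10010 popcount=2 -> skip
r=19=10011 popcount=3 -> skip
r=20=10100 popcount=2 -> skip
r=21=10101 popcount=3 -> skip
r=22=10110 popcount=3 -> skip
r=23=10111 popcount=4 -> skip
r=24=11000 popcount=2 -> skip
r=25=11001 popcount=3 -> skip
r=26=11010 popcount=3 -> skip
r=27=11011 popcount=4 -> skip
r=28=11100 popcount=3 -> skip
r=29=11101 popcount=4 -> skip
r=30=11110 popcount=4 -> skip
r=31=11111 popcount=5 -> skip
r=32=100000 popcount=1 -> KEEP
r=33=100001 popcount=2 -> skip
r=34=100010 popcount=2 -> skip
r=35=100011 popcount=3 -> skip
r=36=100100 popcount=2 -> skip
r=37=100101 popcount=3 -> skip
r=38=100110 popcount=3 -> skip
r=39=100111 popcount=4 -> skip
r=40=101000 popcount=2 -> skip
r=41=101001 popcount=3 -> skip
r=42=101010 popcount=3 -> skip
r=43=101011 popcount=4 -> skip
r=44=101100 popcount=3 -> skip
r=45=101101 popcount=4 -> skip
r=46=101110 popcount=4 -> skip
r=47=101111 popcount=5 -> skip
r=48=110000 popcount=2 -> skip
r=49=110001 popcount=3 -> skip
r=50=110010 popcount=3 -> skip
r=51=110011 popcount=4 -> skip
r=52=110100 popcount=3 -> skip
r=53=110101 popcount=4 -> skip
r=54=110110 popcount=4 -> skip
r=55=110111 popcount=5 -> skip
r=56=111000 popcount=3 -> skip
r=57=111001 popcount=4 -> skip
r=58=111010 popcount=4 -> skip
r=59=111011 popcount=5 -> skip
r=60=111100 popcount=4 -> skip
r=61=111101 popcount=5 -> skip
r=62=111110 popcount=5 -> skip
r=63=111111 popcount=6 -> skip
r=64=1000000 popcount=1 -> KEEP
r=65=1000001 popcount=2 -> skip
r=66=1000010 popcount=2 -> skip
r=67=1000011 popcount=3 -> skip
r=68=1000100 popcount=2 -> skip
r=69=1000101 popcount=3 -> skip
r=70=1000110 popcount=3 -> skip
r=71=1000111 popcount=4 -> skip
r=72=1001000 popcount=2 -> skip
Kept rows: 16 32 64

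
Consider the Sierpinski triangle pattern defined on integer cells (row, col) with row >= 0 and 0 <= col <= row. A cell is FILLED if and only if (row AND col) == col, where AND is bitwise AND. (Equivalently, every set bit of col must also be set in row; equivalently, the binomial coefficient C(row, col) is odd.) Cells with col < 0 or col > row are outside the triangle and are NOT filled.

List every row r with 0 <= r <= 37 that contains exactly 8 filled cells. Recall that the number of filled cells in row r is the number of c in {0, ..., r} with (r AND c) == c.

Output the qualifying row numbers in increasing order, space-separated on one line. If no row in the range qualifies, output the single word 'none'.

Row r has 2^popcount(r) filled cells, so we need popcount(r) = log2(8) = 3.
Scan r = 0..37 and keep those with exactly 3 one-bits:
r=0=0 popcount=0 -> skip
r=1=1 popcount=1 -> skip
r=2=10 popcount=1 -> skip
r=3=11 popcount=2 -> skip
r=4=100 popcount=1 -> skip
r=5=101 popcount=2 -> skip
r=6=110 popcount=2 -> skip
r=7=111 popcount=3 -> KEEP
r=8=1000 popcount=1 -> skip
r=9=1001 popcount=2 -> skip
r=10=1010 popcount=2 -> skip
r=11=1011 popcount=3 -> KEEP
r=12=1100 popcount=2 -> skip
r=13=1101 popcount=3 -> KEEP
r=14=1110 popcount=3 -> KEEP
r=15=1111 popcount=4 -> skip
r=16=10000 popcount=1 -> skip
r=17=10001 popcount=2 -> skip
r=18=10010 popcount=2 -> skip
r=19=10011 popcount=3 -> KEEP
r=20=10100 popcount=2 -> skip
r=21=10101 popcount=3 -> KEEP
r=22=10110 popcount=3 -> KEEP
r=23=10111 popcount=4 -> skip
r=24=11000 popcount=2 -> skip
r=25=11001 popcount=3 -> KEEP
r=26=11010 popcount=3 -> KEEP
r=27=11011 popcount=4 -> skip
r=28=11100 popcount=3 -> KEEP
r=29=11101 popcount=4 -> skip
r=30=11110 popcount=4 -> skip
r=31=11111 popcount=5 -> skip
r=32=100000 popcount=1 -> skip
r=33=100001 popcount=2 -> skip
r=34=100010 popcount=2 -> skip
r=35=100011 popcount=3 -> KEEP
r=36=100100 popcount=2 -> skip
r=37=100101 popcount=3 -> KEEP
Kept rows: 7 11 13 14 19 21 22 25 26 28 35 37

Answer: 7 11 13 14 19 21 22 25 26 28 35 37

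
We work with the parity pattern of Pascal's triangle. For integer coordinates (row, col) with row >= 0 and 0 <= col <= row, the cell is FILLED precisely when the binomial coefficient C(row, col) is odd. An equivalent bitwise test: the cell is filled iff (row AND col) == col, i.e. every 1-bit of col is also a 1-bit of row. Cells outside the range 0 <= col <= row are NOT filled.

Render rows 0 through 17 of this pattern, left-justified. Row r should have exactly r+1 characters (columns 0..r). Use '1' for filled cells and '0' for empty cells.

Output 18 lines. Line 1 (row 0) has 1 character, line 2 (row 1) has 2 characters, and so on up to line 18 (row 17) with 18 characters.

r0=0: 1
r1=1: 11
r2=10: 101
r3=11: 1111
r4=100: 10001
r5=101: 110011
r6=110: 1010101
r7=111: 11111111
r8=1000: 100000001
r9=1001: 1100000011
r10=1010: 10100000101
r11=1011: 111100001111
r12=1100: 1000100010001
r13=1101: 11001100110011
r14=1110: 101010101010101
r15=1111: 1111111111111111
r16=10000: 10000000000000001
r17=10001: 110000000000000011

Answer: 1
11
101
1111
10001
110011
1010101
11111111
100000001
1100000011
10100000101
111100001111
1000100010001
11001100110011
101010101010101
1111111111111111
10000000000000001
110000000000000011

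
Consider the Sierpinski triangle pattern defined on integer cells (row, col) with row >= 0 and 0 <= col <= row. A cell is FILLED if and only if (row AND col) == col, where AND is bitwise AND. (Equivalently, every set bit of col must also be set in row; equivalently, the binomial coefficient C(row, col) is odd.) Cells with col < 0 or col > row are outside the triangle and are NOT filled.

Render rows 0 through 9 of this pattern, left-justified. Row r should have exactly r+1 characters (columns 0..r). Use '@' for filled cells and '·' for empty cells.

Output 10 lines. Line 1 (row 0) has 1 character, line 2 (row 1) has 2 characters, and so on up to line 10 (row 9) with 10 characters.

Answer: @
@@
@·@
@@@@
@···@
@@··@@
@·@·@·@
@@@@@@@@
@·······@
@@······@@

Derivation:
r0=0: @
r1=1: @@
r2=10: @·@
r3=11: @@@@
r4=100: @···@
r5=101: @@··@@
r6=110: @·@·@·@
r7=111: @@@@@@@@
r8=1000: @·······@
r9=1001: @@······@@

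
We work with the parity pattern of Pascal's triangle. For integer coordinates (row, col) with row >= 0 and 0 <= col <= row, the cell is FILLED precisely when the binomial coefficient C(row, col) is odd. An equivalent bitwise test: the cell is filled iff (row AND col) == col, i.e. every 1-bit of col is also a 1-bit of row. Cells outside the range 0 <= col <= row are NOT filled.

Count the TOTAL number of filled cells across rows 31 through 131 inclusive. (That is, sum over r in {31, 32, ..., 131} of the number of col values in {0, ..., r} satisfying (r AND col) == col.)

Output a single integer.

Answer: 1994

Derivation:
r31=11111 pc5: +32 =32
r32=100000 pc1: +2 =34
r33=100001 pc2: +4 =38
r34=100010 pc2: +4 =42
r35=100011 pc3: +8 =50
r36=100100 pc2: +4 =54
r37=100101 pc3: +8 =62
r38=100110 pc3: +8 =70
r39=100111 pc4: +16 =86
r40=101000 pc2: +4 =90
r41=101001 pc3: +8 =98
r42=101010 pc3: +8 =106
r43=101011 pc4: +16 =122
r44=101100 pc3: +8 =130
r45=101101 pc4: +16 =146
r46=101110 pc4: +16 =162
r47=101111 pc5: +32 =194
r48=110000 pc2: +4 =198
r49=110001 pc3: +8 =206
r50=110010 pc3: +8 =214
r51=110011 pc4: +16 =230
r52=110100 pc3: +8 =238
r53=110101 pc4: +16 =254
r54=110110 pc4: +16 =270
r55=110111 pc5: +32 =302
r56=111000 pc3: +8 =310
r57=111001 pc4: +16 =326
r58=111010 pc4: +16 =342
r59=111011 pc5: +32 =374
r60=111100 pc4: +16 =390
r61=111101 pc5: +32 =422
r62=111110 pc5: +32 =454
r63=111111 pc6: +64 =518
r64=1000000 pc1: +2 =520
r65=1000001 pc2: +4 =524
r66=1000010 pc2: +4 =528
r67=1000011 pc3: +8 =536
r68=1000100 pc2: +4 =540
r69=1000101 pc3: +8 =548
r70=1000110 pc3: +8 =556
r71=1000111 pc4: +16 =572
r72=1001000 pc2: +4 =576
r73=1001001 pc3: +8 =584
r74=1001010 pc3: +8 =592
r75=1001011 pc4: +16 =608
r76=1001100 pc3: +8 =616
r77=1001101 pc4: +16 =632
r78=1001110 pc4: +16 =648
r79=1001111 pc5: +32 =680
r80=1010000 pc2: +4 =684
r81=1010001 pc3: +8 =692
r82=1010010 pc3: +8 =700
r83=1010011 pc4: +16 =716
r84=1010100 pc3: +8 =724
r85=1010101 pc4: +16 =740
r86=1010110 pc4: +16 =756
r87=1010111 pc5: +32 =788
r88=1011000 pc3: +8 =796
r89=1011001 pc4: +16 =812
r90=1011010 pc4: +16 =828
r91=1011011 pc5: +32 =860
r92=1011100 pc4: +16 =876
r93=1011101 pc5: +32 =908
r94=1011110 pc5: +32 =940
r95=1011111 pc6: +64 =1004
r96=1100000 pc2: +4 =1008
r97=1100001 pc3: +8 =1016
r98=1100010 pc3: +8 =1024
r99=1100011 pc4: +16 =1040
r100=1100100 pc3: +8 =1048
r101=1100101 pc4: +16 =1064
r102=1100110 pc4: +16 =1080
r103=1100111 pc5: +32 =1112
r104=1101000 pc3: +8 =1120
r105=1101001 pc4: +16 =1136
r106=1101010 pc4: +16 =1152
r107=1101011 pc5: +32 =1184
r108=1101100 pc4: +16 =1200
r109=1101101 pc5: +32 =1232
r110=1101110 pc5: +32 =1264
r111=1101111 pc6: +64 =1328
r112=1110000 pc3: +8 =1336
r113=1110001 pc4: +16 =1352
r114=1110010 pc4: +16 =1368
r115=1110011 pc5: +32 =1400
r116=1110100 pc4: +16 =1416
r117=1110101 pc5: +32 =1448
r118=1110110 pc5: +32 =1480
r119=1110111 pc6: +64 =1544
r120=1111000 pc4: +16 =1560
r121=1111001 pc5: +32 =1592
r122=1111010 pc5: +32 =1624
r123=1111011 pc6: +64 =1688
r124=1111100 pc5: +32 =1720
r125=1111101 pc6: +64 =1784
r126=1111110 pc6: +64 =1848
r127=1111111 pc7: +128 =1976
r128=10000000 pc1: +2 =1978
r129=10000001 pc2: +4 =1982
r130=10000010 pc2: +4 =1986
r131=10000011 pc3: +8 =1994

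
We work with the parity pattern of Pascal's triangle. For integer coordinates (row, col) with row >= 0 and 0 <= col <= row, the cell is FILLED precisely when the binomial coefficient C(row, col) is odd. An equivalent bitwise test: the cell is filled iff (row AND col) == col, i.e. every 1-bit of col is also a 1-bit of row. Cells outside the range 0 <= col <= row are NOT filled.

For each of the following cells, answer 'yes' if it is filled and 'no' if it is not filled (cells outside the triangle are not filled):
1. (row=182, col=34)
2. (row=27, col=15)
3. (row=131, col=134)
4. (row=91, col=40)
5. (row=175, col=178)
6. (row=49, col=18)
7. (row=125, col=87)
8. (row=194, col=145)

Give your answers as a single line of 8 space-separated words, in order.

(182,34): row=0b10110110, col=0b100010, row AND col = 0b100010 = 34; 34 == 34 -> filled
(27,15): row=0b11011, col=0b1111, row AND col = 0b1011 = 11; 11 != 15 -> empty
(131,134): col outside [0, 131] -> not filled
(91,40): row=0b1011011, col=0b101000, row AND col = 0b1000 = 8; 8 != 40 -> empty
(175,178): col outside [0, 175] -> not filled
(49,18): row=0b110001, col=0b10010, row AND col = 0b10000 = 16; 16 != 18 -> empty
(125,87): row=0b1111101, col=0b1010111, row AND col = 0b1010101 = 85; 85 != 87 -> empty
(194,145): row=0b11000010, col=0b10010001, row AND col = 0b10000000 = 128; 128 != 145 -> empty

Answer: yes no no no no no no no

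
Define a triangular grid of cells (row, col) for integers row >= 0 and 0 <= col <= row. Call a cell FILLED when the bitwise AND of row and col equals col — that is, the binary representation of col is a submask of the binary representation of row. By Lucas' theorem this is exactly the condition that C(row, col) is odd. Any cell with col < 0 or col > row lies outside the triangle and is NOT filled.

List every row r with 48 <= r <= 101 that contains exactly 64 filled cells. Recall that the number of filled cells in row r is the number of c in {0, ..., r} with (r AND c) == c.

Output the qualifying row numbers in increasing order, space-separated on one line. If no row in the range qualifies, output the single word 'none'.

Answer: 63 95

Derivation:
Row r has 2^popcount(r) filled cells, so we need popcount(r) = log2(64) = 6.
Scan r = 48..101 and keep those with exactly 6 one-bits:
r=48=110000 popcount=2 -> skip
r=49=110001 popcount=3 -> skip
r=50=110010 popcount=3 -> skip
r=51=110011 popcount=4 -> skip
r=52=110100 popcount=3 -> skip
r=53=110101 popcount=4 -> skip
r=54=110110 popcount=4 -> skip
r=55=110111 popcount=5 -> skip
r=56=111000 popcount=3 -> skip
r=57=111001 popcount=4 -> skip
r=58=111010 popcount=4 -> skip
r=59=111011 popcount=5 -> skip
r=60=111100 popcount=4 -> skip
r=61=111101 popcount=5 -> skip
r=62=111110 popcount=5 -> skip
r=63=111111 popcount=6 -> KEEP
r=64=1000000 popcount=1 -> skip
r=65=1000001 popcount=2 -> skip
r=66=1000010 popcount=2 -> skip
r=67=1000011 popcount=3 -> skip
r=68=1000100 popcount=2 -> skip
r=69=1000101 popcount=3 -> skip
r=70=1000110 popcount=3 -> skip
r=71=1000111 popcount=4 -> skip
r=72=1001000 popcount=2 -> skip
r=73=1001001 popcount=3 -> skip
r=74=1001010 popcount=3 -> skip
r=75=1001011 popcount=4 -> skip
r=76=1001100 popcount=3 -> skip
r=77=1001101 popcount=4 -> skip
r=78=1001110 popcount=4 -> skip
r=79=1001111 popcount=5 -> skip
r=80=1010000 popcount=2 -> skip
r=81=1010001 popcount=3 -> skip
r=82=1010010 popcount=3 -> skip
r=83=1010011 popcount=4 -> skip
r=84=1010100 popcount=3 -> skip
r=85=1010101 popcount=4 -> skip
r=86=1010110 popcount=4 -> skip
r=87=1010111 popcount=5 -> skip
r=88=1011000 popcount=3 -> skip
r=89=1011001 popcount=4 -> skip
r=90=1011010 popcount=4 -> skip
r=91=1011011 popcount=5 -> skip
r=92=1011100 popcount=4 -> skip
r=93=1011101 popcount=5 -> skip
r=94=1011110 popcount=5 -> skip
r=95=1011111 popcount=6 -> KEEP
r=96=1100000 popcount=2 -> skip
r=97=1100001 popcount=3 -> skip
r=98=1100010 popcount=3 -> skip
r=99=1100011 popcount=4 -> skip
r=100=1100100 popcount=3 -> skip
r=101=1100101 popcount=4 -> skip
Kept rows: 63 95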